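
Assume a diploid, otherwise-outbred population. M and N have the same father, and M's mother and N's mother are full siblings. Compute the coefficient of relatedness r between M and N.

With two independent routes of shared ancestry, r is the sum of the two contributions.
M and N are related in two ways: half-sibs through their shared father (r = 1/4) and first cousins through their mothers (r = 1/8).
r = 1/4 + 1/8 = 3/8 = 0.375.

0.375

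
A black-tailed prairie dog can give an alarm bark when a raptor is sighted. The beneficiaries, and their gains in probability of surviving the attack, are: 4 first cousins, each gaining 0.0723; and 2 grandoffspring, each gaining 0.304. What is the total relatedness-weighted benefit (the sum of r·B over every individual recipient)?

0.18815

r to a first cousin = 0.125 (first cousins share one grandparent pair — two paths of length 4: r = 2·(1/2)^4 = 1/8).
r to a grandoffspring = 1/4 (two parent–offspring links: r = (1/2)^2 = 1/4).
Summing one r·B term per recipient: 4·0.125·0.0723 + 2·0.25·0.304 = 0.18815.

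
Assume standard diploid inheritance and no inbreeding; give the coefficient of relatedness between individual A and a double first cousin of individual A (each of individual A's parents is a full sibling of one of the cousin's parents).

Each parent–offspring link contributes a factor of 1/2, and independent paths through distinct common ancestors add.
Double first cousins share both grandparent pairs — four paths of length 4: r = 4·(1/2)^4 = 1/4.

0.25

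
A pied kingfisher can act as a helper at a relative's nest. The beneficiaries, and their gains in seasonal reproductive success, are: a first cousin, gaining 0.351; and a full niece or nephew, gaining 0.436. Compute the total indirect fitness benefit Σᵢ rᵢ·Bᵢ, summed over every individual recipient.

0.152875

r to a first cousin = 1/8 (first cousins share one grandparent pair — two paths of length 4: r = 2·(1/2)^4 = 1/8).
r to a full niece or nephew = 1/4 (full aunt/uncle↔niece/nephew: two paths of length 3 through the shared grandparent pair: r = 2·(1/2)^3 = 1/4).
Summing one r·B term per recipient: 1·0.125·0.351 + 1·0.25·0.436 = 0.152875.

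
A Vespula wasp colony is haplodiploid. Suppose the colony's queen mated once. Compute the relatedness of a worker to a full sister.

Haplodiploid full sisters inherit their father's entire haploid genome identically (contributing 1/2) and on average half of their mother's contribution (1/2 · 1/2 = 1/4); r = 1/2 + 1/4 = 3/4.

0.75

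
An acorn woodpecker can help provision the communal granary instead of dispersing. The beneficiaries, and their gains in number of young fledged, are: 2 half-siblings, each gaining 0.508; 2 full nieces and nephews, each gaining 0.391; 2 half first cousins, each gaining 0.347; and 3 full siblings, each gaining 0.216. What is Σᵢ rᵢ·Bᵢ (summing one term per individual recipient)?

r to a half-sibling = 1/4 (half-sibs share one parent — one path of length 2: r = (1/2)^2 = 1/4).
r to a full niece or nephew = 0.25 (full aunt/uncle↔niece/nephew: two paths of length 3 through the shared grandparent pair: r = 2·(1/2)^3 = 1/4).
r to a half first cousin = 1/16 (half first cousins share one grandparent — one path of length 4: r = (1/2)^4 = 1/16).
r to a full sibling = 0.5 (full sibs share both parents — two paths of length 2: r = 2·(1/2)^2 = 1/2).
Summing one r·B term per recipient: 2·0.25·0.508 + 2·0.25·0.391 + 2·0.0625·0.347 + 3·0.5·0.216 = 0.816875.

0.816875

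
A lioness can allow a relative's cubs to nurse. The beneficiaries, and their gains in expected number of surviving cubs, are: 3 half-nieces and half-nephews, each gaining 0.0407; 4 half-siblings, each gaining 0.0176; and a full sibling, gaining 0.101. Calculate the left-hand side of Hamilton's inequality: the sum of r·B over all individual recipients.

r to a half-niece or half-nephew = 0.125 (half-aunt/uncle↔niece/nephew: one path of length 3: r = (1/2)^3 = 1/8).
r to a half-sibling = 0.25 (half-sibs share one parent — one path of length 2: r = (1/2)^2 = 1/4).
r to a full sibling = 1/2 (full sibs share both parents — two paths of length 2: r = 2·(1/2)^2 = 1/2).
Summing one r·B term per recipient: 3·0.125·0.0407 + 4·0.25·0.0176 + 1·0.5·0.101 = 0.0833625.

0.0833625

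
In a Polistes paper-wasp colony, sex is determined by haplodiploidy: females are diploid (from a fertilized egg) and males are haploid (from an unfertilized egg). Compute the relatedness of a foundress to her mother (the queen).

0.5

One meiotic link between diploid queen and diploid daughter: r = 1/2.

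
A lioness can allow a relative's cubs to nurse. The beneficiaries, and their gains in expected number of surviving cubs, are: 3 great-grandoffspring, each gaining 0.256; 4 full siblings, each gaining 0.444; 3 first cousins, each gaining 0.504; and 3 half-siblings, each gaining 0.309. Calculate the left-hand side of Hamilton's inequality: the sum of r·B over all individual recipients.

1.40475

r to a great-grandoffspring = 0.125 (three parent–offspring links: r = (1/2)^3 = 1/8).
r to a full sibling = 1/2 (full sibs share both parents — two paths of length 2: r = 2·(1/2)^2 = 1/2).
r to a first cousin = 0.125 (first cousins share one grandparent pair — two paths of length 4: r = 2·(1/2)^4 = 1/8).
r to a half-sibling = 0.25 (half-sibs share one parent — one path of length 2: r = (1/2)^2 = 1/4).
Summing one r·B term per recipient: 3·0.125·0.256 + 4·0.5·0.444 + 3·0.125·0.504 + 3·0.25·0.309 = 1.40475.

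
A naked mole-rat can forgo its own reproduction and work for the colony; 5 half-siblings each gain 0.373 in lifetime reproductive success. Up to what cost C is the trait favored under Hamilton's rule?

0.46625

r to a half-sibling = 0.25 (half-sibs share one parent — one path of length 2: r = (1/2)^2 = 1/4).
Hamilton's rule: n·r·B > C, so the trait is favored while C < n·r·B = 5·0.25·0.373 = 0.46625.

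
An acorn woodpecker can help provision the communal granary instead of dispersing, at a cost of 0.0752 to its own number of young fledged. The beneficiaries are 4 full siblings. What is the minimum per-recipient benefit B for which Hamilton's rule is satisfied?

0.0376

r to a full sibling = 1/2 (full sibs share both parents — two paths of length 2: r = 2·(1/2)^2 = 1/2).
Hamilton's rule with n recipients of equal r: n·r·B > C, so B > C/(n·r) = 0.0752/(4·0.5) = 0.0376.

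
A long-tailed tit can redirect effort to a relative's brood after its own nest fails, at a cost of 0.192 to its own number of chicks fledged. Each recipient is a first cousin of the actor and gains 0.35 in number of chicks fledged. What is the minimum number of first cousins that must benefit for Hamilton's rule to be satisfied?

5

r to a first cousin = 0.125 (first cousins share one grandparent pair — two paths of length 4: r = 2·(1/2)^4 = 1/8).
Hamilton's rule: n·r·B > C  ⇒  n > C/(r·B) = 0.192/(0.125·0.35) = 4.389.
The smallest integer exceeding 4.389 is 5.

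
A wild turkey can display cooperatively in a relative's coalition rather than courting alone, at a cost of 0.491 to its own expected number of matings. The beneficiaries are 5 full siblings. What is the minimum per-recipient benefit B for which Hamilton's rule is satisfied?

0.1964

r to a full sibling = 0.5 (full sibs share both parents — two paths of length 2: r = 2·(1/2)^2 = 1/2).
Hamilton's rule with n recipients of equal r: n·r·B > C, so B > C/(n·r) = 0.491/(5·0.5) = 0.1964.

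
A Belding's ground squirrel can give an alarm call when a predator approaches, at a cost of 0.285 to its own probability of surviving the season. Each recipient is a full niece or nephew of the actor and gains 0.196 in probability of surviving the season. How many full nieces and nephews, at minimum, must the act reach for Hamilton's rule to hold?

r to a full niece or nephew = 1/4 (full aunt/uncle↔niece/nephew: two paths of length 3 through the shared grandparent pair: r = 2·(1/2)^3 = 1/4).
Hamilton's rule: n·r·B > C  ⇒  n > C/(r·B) = 0.285/(0.25·0.196) = 5.816.
The smallest integer exceeding 5.816 is 6.

6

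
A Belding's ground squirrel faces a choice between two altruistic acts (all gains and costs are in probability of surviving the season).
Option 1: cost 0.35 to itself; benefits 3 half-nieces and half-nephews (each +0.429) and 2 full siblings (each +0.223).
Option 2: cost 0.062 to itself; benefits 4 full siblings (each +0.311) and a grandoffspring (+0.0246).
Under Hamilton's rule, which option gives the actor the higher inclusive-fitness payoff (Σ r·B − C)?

Option 2

Option 1: r to a half-niece or half-nephew = 0.125.
Option 1: r to a full sibling = 0.5.
Option 1: Σ r·B − C = (3·0.125·0.429 + 2·0.5·0.223) − 0.35 = 0.033875.
Option 2: r to a full sibling = 0.5.
Option 2: r to a grandoffspring = 0.25.
Option 2: Σ r·B − C = (4·0.5·0.311 + 1·0.25·0.0246) − 0.062 = 0.56615.
Option 2 has the higher net inclusive-fitness payoff.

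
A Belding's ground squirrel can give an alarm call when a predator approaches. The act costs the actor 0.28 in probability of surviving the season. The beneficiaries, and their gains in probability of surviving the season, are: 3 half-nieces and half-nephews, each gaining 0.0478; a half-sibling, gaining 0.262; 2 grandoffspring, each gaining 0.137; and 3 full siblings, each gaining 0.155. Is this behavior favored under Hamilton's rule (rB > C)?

Yes

Hamilton's rule: the trait is favored when the sum of r·B over every recipient exceeds the actor's cost C.
r to a half-niece or half-nephew = 1/8 (half-aunt/uncle↔niece/nephew: one path of length 3: r = (1/2)^3 = 1/8).
r to a half-sibling = 0.25 (half-sibs share one parent — one path of length 2: r = (1/2)^2 = 1/4).
r to a grandoffspring = 0.25 (two parent–offspring links: r = (1/2)^2 = 1/4).
r to a full sibling = 0.5 (full sibs share both parents — two paths of length 2: r = 2·(1/2)^2 = 1/2).
Summing one r·B term per recipient: 3·0.125·0.0478 + 1·0.25·0.262 + 2·0.25·0.137 + 3·0.5·0.155 = 0.384425.
0.384425 > 0.28: the indirect benefit exceeds the cost.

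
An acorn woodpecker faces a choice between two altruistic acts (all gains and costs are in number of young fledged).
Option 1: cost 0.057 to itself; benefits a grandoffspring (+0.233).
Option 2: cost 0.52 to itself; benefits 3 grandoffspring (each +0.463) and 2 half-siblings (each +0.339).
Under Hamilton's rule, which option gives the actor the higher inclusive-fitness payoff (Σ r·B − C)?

Option 1

Option 1: r to a grandoffspring = 0.25.
Option 1: Σ r·B − C = (1·0.25·0.233) − 0.057 = 0.00125.
Option 2: r to a grandoffspring = 0.25.
Option 2: r to a half-sibling = 0.25.
Option 2: Σ r·B − C = (3·0.25·0.463 + 2·0.25·0.339) − 0.52 = -0.00325.
Option 1 has the higher net inclusive-fitness payoff.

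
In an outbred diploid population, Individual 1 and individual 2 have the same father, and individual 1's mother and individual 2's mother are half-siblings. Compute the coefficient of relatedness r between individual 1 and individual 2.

0.3125

Wright's path rule: contributions from independent ancestry routes add.
Individual 1 and individual 2 are related in two ways: half-sibs through their shared father (r = 1/4) and half first cousins through their mothers (r = 1/16).
r = 1/4 + 1/16 = 0.3125.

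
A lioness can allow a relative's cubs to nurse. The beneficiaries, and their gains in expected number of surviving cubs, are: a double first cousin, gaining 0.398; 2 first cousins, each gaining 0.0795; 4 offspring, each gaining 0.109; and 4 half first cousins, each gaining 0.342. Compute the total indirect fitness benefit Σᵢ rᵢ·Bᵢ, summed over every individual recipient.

r to a double first cousin = 1/4 (double first cousins share both grandparent pairs — four paths of length 4: r = 4·(1/2)^4 = 1/4).
r to a first cousin = 1/8 (first cousins share one grandparent pair — two paths of length 4: r = 2·(1/2)^4 = 1/8).
r to an offspring = 1/2 (one parent–offspring link: r = (1/2)^1 = 1/2).
r to a half first cousin = 0.0625 (half first cousins share one grandparent — one path of length 4: r = (1/2)^4 = 1/16).
Summing one r·B term per recipient: 1·0.25·0.398 + 2·0.125·0.0795 + 4·0.5·0.109 + 4·0.0625·0.342 = 0.422875.

0.422875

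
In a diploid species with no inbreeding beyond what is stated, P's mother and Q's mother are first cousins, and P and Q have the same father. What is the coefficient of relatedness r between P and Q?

0.28125

Independent pedigree routes through distinct common ancestors add.
P and Q are related in two ways: second cousins through their mothers (r = 1/32) and half-sibs through their shared father (r = 1/4).
r = 1/32 + 1/4 = 0.28125.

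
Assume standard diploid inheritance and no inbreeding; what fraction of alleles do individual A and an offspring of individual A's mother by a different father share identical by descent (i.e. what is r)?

Each parent–offspring link contributes a factor of 1/2, and independent paths through distinct common ancestors add.
Half-sibs share one parent — one path of length 2: r = (1/2)^2 = 1/4.

0.25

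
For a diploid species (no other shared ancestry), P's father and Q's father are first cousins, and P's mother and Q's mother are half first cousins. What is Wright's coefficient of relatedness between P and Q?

Independent pedigree routes through distinct common ancestors add.
P and Q are related in two ways: second cousins through their fathers (r = 1/32) and half second cousins through their mothers (r = 1/64).
r = 1/32 + 1/64 = 0.046875.

0.046875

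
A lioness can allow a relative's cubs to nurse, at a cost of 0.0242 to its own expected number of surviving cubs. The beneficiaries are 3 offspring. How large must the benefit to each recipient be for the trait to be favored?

0.0161

r to an offspring = 0.5 (one parent–offspring link: r = (1/2)^1 = 1/2).
Hamilton's rule with n recipients of equal r: n·r·B > C, so B > C/(n·r) = 0.0242/(3·0.5) = 0.0161.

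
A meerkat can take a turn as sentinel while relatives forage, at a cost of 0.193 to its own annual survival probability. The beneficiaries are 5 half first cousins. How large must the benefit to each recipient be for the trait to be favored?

r to a half first cousin = 1/16 (half first cousins share one grandparent — one path of length 4: r = (1/2)^4 = 1/16).
Hamilton's rule with n recipients of equal r: n·r·B > C, so B > C/(n·r) = 0.193/(5·0.0625) = 0.6176.

0.6176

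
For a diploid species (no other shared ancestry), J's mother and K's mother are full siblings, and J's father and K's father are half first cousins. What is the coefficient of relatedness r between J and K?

Wright's path rule: contributions from independent ancestry routes add.
J and K are related in two ways: first cousins through their mothers (r = 1/8) and half second cousins through their fathers (r = 1/64).
r = 1/8 + 1/64 = 0.140625.

0.140625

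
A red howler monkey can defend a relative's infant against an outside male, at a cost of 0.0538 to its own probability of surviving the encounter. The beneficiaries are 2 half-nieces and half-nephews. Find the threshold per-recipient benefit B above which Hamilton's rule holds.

0.2152

r to a half-niece or half-nephew = 0.125 (half-aunt/uncle↔niece/nephew: one path of length 3: r = (1/2)^3 = 1/8).
Hamilton's rule with n recipients of equal r: n·r·B > C, so B > C/(n·r) = 0.0538/(2·0.125) = 0.2152.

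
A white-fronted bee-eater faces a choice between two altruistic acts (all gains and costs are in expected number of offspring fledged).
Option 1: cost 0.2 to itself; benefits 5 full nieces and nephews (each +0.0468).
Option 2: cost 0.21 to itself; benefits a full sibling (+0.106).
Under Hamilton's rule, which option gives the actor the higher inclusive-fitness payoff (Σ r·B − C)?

Option 1

Option 1: r to a full niece or nephew = 0.25.
Option 1: Σ r·B − C = (5·0.25·0.0468) − 0.2 = -0.1415.
Option 2: r to a full sibling = 0.5.
Option 2: Σ r·B − C = (1·0.5·0.106) − 0.21 = -0.157.
Option 1 has the higher net inclusive-fitness payoff.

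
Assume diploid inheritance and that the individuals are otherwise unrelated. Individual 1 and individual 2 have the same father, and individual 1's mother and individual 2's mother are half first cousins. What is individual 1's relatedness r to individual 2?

0.265625

With two independent routes of shared ancestry, r is the sum of the two contributions.
Individual 1 and individual 2 are related in two ways: half-sibs through their shared father (r = 1/4) and half second cousins through their mothers (r = 1/64).
r = 1/4 + 1/64 = 0.265625.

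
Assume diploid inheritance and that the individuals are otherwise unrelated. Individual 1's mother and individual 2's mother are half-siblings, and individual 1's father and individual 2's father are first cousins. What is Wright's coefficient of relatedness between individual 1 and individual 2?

0.09375

With two independent routes of shared ancestry, r is the sum of the two contributions.
Individual 1 and individual 2 are related in two ways: half first cousins through their mothers (r = 1/16) and second cousins through their fathers (r = 1/32).
r = 1/16 + 1/32 = 3/32 = 0.09375.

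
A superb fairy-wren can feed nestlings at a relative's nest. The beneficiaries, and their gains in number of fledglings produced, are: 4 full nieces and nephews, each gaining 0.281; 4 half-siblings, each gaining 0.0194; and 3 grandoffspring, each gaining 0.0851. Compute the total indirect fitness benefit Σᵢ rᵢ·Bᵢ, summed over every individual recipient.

0.364225

r to a full niece or nephew = 1/4 (full aunt/uncle↔niece/nephew: two paths of length 3 through the shared grandparent pair: r = 2·(1/2)^3 = 1/4).
r to a half-sibling = 1/4 (half-sibs share one parent — one path of length 2: r = (1/2)^2 = 1/4).
r to a grandoffspring = 0.25 (two parent–offspring links: r = (1/2)^2 = 1/4).
Summing one r·B term per recipient: 4·0.25·0.281 + 4·0.25·0.0194 + 3·0.25·0.0851 = 0.364225.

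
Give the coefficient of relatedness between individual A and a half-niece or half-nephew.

Each parent–offspring link contributes a factor of 1/2, and independent paths through distinct common ancestors add.
Half-aunt/uncle↔niece/nephew: one path of length 3: r = (1/2)^3 = 1/8.

0.125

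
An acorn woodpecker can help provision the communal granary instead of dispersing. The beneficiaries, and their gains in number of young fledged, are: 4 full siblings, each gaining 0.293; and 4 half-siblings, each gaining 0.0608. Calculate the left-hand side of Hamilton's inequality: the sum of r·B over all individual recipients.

r to a full sibling = 0.5 (full sibs share both parents — two paths of length 2: r = 2·(1/2)^2 = 1/2).
r to a half-sibling = 1/4 (half-sibs share one parent — one path of length 2: r = (1/2)^2 = 1/4).
Summing one r·B term per recipient: 4·0.5·0.293 + 4·0.25·0.0608 = 0.6468.

0.6468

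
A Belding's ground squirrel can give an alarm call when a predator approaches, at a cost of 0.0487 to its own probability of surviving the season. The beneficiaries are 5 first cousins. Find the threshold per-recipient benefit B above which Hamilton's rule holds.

r to a first cousin = 1/8 (first cousins share one grandparent pair — two paths of length 4: r = 2·(1/2)^4 = 1/8).
Hamilton's rule with n recipients of equal r: n·r·B > C, so B > C/(n·r) = 0.0487/(5·0.125) = 0.0779.

0.0779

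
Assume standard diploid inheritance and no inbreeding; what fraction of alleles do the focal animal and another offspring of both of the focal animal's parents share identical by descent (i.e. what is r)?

Each parent–offspring link contributes a factor of 1/2, and independent paths through distinct common ancestors add.
Full sibs share both parents — two paths of length 2: r = 2·(1/2)^2 = 1/2.

0.5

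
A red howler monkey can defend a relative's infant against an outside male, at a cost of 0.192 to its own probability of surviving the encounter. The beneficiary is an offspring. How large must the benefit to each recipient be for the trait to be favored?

0.384

r to an offspring = 0.5 (one parent–offspring link: r = (1/2)^1 = 1/2).
Hamilton's rule with n recipients of equal r: n·r·B > C, so B > C/(n·r) = 0.192/(1·0.5) = 0.384.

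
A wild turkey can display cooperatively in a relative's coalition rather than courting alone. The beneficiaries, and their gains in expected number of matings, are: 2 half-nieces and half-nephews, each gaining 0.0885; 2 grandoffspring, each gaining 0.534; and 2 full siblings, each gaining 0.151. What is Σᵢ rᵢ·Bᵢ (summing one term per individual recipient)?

0.440125

r to a half-niece or half-nephew = 1/8 (half-aunt/uncle↔niece/nephew: one path of length 3: r = (1/2)^3 = 1/8).
r to a grandoffspring = 0.25 (two parent–offspring links: r = (1/2)^2 = 1/4).
r to a full sibling = 1/2 (full sibs share both parents — two paths of length 2: r = 2·(1/2)^2 = 1/2).
Summing one r·B term per recipient: 2·0.125·0.0885 + 2·0.25·0.534 + 2·0.5·0.151 = 0.440125.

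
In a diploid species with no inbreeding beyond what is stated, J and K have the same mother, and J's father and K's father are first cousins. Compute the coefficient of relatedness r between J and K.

0.28125

Independent pedigree routes through distinct common ancestors add.
J and K are related in two ways: half-sibs through their shared mother (r = 1/4) and second cousins through their fathers (r = 1/32).
r = 1/4 + 1/32 = 9/32 = 0.28125.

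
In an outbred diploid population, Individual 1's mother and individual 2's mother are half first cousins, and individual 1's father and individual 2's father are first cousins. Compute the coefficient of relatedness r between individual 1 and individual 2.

0.046875

With two independent routes of shared ancestry, r is the sum of the two contributions.
Individual 1 and individual 2 are related in two ways: half second cousins through their mothers (r = 1/64) and second cousins through their fathers (r = 1/32).
r = 1/64 + 1/32 = 0.046875.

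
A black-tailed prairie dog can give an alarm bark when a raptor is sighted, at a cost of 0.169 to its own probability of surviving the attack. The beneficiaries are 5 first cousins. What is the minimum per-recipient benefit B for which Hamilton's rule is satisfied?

0.2704

r to a first cousin = 0.125 (first cousins share one grandparent pair — two paths of length 4: r = 2·(1/2)^4 = 1/8).
Hamilton's rule with n recipients of equal r: n·r·B > C, so B > C/(n·r) = 0.169/(5·0.125) = 0.2704.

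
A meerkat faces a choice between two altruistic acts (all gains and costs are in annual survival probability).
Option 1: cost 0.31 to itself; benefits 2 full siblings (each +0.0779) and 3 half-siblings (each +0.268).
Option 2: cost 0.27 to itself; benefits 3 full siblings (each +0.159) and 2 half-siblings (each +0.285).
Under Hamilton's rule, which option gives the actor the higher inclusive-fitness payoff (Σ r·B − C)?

Option 1: r to a full sibling = 0.5.
Option 1: r to a half-sibling = 0.25.
Option 1: Σ r·B − C = (2·0.5·0.0779 + 3·0.25·0.268) − 0.31 = -0.0311.
Option 2: r to a full sibling = 0.5.
Option 2: r to a half-sibling = 0.25.
Option 2: Σ r·B − C = (3·0.5·0.159 + 2·0.25·0.285) − 0.27 = 0.111.
Option 2 has the higher net inclusive-fitness payoff.

Option 2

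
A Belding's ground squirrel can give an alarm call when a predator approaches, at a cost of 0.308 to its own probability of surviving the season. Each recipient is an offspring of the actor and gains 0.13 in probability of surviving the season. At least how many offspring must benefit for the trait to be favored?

r to an offspring = 0.5 (one parent–offspring link: r = (1/2)^1 = 1/2).
Hamilton's rule: n·r·B > C  ⇒  n > C/(r·B) = 0.308/(0.5·0.13) = 4.738.
The smallest integer exceeding 4.738 is 5.

5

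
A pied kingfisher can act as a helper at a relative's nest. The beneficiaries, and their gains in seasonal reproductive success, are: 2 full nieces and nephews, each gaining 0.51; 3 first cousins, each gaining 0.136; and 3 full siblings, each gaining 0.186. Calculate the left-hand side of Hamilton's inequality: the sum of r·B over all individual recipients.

r to a full niece or nephew = 1/4 (full aunt/uncle↔niece/nephew: two paths of length 3 through the shared grandparent pair: r = 2·(1/2)^3 = 1/4).
r to a first cousin = 1/8 (first cousins share one grandparent pair — two paths of length 4: r = 2·(1/2)^4 = 1/8).
r to a full sibling = 1/2 (full sibs share both parents — two paths of length 2: r = 2·(1/2)^2 = 1/2).
Summing one r·B term per recipient: 2·0.25·0.51 + 3·0.125·0.136 + 3·0.5·0.186 = 0.585.

0.585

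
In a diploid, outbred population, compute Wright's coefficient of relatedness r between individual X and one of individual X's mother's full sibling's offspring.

Each parent–offspring link contributes a factor of 1/2, and independent paths through distinct common ancestors add.
First cousins share one grandparent pair — two paths of length 4: r = 2·(1/2)^4 = 1/8.

0.125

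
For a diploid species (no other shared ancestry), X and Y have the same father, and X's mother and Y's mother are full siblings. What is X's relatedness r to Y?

0.375

Relatedness sums over independent paths through distinct common ancestors.
X and Y are related in two ways: half-sibs through their shared father (r = 1/4) and first cousins through their mothers (r = 1/8).
r = 1/4 + 1/8 = 0.375.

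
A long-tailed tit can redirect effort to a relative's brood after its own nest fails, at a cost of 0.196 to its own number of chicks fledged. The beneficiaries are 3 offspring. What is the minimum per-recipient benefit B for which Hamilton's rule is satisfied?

r to an offspring = 0.5 (one parent–offspring link: r = (1/2)^1 = 1/2).
Hamilton's rule with n recipients of equal r: n·r·B > C, so B > C/(n·r) = 0.196/(3·0.5) = 0.1307.

0.1307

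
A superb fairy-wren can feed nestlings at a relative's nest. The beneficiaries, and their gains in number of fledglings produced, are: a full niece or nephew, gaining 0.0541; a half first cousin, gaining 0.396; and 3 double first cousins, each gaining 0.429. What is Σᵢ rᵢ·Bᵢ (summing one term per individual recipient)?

0.360025

r to a full niece or nephew = 1/4 (full aunt/uncle↔niece/nephew: two paths of length 3 through the shared grandparent pair: r = 2·(1/2)^3 = 1/4).
r to a half first cousin = 1/16 (half first cousins share one grandparent — one path of length 4: r = (1/2)^4 = 1/16).
r to a double first cousin = 0.25 (double first cousins share both grandparent pairs — four paths of length 4: r = 4·(1/2)^4 = 1/4).
Summing one r·B term per recipient: 1·0.25·0.0541 + 1·0.0625·0.396 + 3·0.25·0.429 = 0.360025.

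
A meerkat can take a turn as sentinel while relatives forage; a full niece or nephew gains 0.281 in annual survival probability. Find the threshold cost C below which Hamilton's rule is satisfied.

0.07025

r to a full niece or nephew = 0.25 (full aunt/uncle↔niece/nephew: two paths of length 3 through the shared grandparent pair: r = 2·(1/2)^3 = 1/4).
Hamilton's rule: n·r·B > C, so the trait is favored while C < n·r·B = 1·0.25·0.281 = 0.07025.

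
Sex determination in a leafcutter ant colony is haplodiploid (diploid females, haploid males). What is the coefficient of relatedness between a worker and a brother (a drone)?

0.25

Her haploid brother carries none of their father's genes and a random half of their mother's genome; that half matches the maternal half of her own genome with probability 1/2: r = 1/2 · 1/2 = 1/4.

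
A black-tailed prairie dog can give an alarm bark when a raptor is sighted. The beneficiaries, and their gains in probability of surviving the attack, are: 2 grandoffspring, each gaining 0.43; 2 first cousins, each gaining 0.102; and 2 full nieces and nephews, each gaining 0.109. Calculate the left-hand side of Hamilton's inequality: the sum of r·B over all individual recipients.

r to a grandoffspring = 1/4 (two parent–offspring links: r = (1/2)^2 = 1/4).
r to a first cousin = 0.125 (first cousins share one grandparent pair — two paths of length 4: r = 2·(1/2)^4 = 1/8).
r to a full niece or nephew = 0.25 (full aunt/uncle↔niece/nephew: two paths of length 3 through the shared grandparent pair: r = 2·(1/2)^3 = 1/4).
Summing one r·B term per recipient: 2·0.25·0.43 + 2·0.125·0.102 + 2·0.25·0.109 = 0.295.

0.295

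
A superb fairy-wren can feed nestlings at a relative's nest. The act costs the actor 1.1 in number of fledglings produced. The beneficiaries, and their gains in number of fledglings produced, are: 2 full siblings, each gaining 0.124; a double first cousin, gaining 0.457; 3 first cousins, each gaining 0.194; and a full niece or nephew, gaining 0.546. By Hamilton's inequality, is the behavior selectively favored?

Hamilton's rule: the trait is favored when the sum of r·B over every recipient exceeds the actor's cost C.
r to a full sibling = 0.5 (full sibs share both parents — two paths of length 2: r = 2·(1/2)^2 = 1/2).
r to a double first cousin = 0.25 (double first cousins share both grandparent pairs — four paths of length 4: r = 4·(1/2)^4 = 1/4).
r to a first cousin = 1/8 (first cousins share one grandparent pair — two paths of length 4: r = 2·(1/2)^4 = 1/8).
r to a full niece or nephew = 0.25 (full aunt/uncle↔niece/nephew: two paths of length 3 through the shared grandparent pair: r = 2·(1/2)^3 = 1/4).
Summing one r·B term per recipient: 2·0.5·0.124 + 1·0.25·0.457 + 3·0.125·0.194 + 1·0.25·0.546 = 0.4475.
0.4475 < 1.1: the indirect benefit is less than the cost.

No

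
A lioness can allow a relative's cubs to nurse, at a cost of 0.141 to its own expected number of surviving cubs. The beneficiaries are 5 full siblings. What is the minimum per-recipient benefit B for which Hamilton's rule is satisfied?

0.0564

r to a full sibling = 0.5 (full sibs share both parents — two paths of length 2: r = 2·(1/2)^2 = 1/2).
Hamilton's rule with n recipients of equal r: n·r·B > C, so B > C/(n·r) = 0.141/(5·0.5) = 0.0564.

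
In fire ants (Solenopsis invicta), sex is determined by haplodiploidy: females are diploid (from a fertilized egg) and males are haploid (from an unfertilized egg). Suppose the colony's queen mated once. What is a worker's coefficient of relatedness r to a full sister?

Haplodiploid full sisters inherit their father's entire haploid genome identically (contributing 1/2) and on average half of their mother's contribution (1/2 · 1/2 = 1/4); r = 1/2 + 1/4 = 3/4.

0.75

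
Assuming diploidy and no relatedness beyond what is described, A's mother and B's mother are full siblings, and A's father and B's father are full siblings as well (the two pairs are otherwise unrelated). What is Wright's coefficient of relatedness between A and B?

0.25

With two independent routes of shared ancestry, r is the sum of the two contributions.
A and B are related in two ways: first cousins through their mothers (r = 1/8) and first cousins through their fathers (r = 1/8) — i.e. double first cousins.
r = 1/8 + 1/8 = 0.25.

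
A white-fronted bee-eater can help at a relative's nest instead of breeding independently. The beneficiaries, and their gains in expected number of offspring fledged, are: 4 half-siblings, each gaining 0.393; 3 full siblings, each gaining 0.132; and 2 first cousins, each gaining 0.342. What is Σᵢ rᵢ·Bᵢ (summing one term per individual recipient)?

0.6765

r to a half-sibling = 1/4 (half-sibs share one parent — one path of length 2: r = (1/2)^2 = 1/4).
r to a full sibling = 0.5 (full sibs share both parents — two paths of length 2: r = 2·(1/2)^2 = 1/2).
r to a first cousin = 0.125 (first cousins share one grandparent pair — two paths of length 4: r = 2·(1/2)^4 = 1/8).
Summing one r·B term per recipient: 4·0.25·0.393 + 3·0.5·0.132 + 2·0.125·0.342 = 0.6765.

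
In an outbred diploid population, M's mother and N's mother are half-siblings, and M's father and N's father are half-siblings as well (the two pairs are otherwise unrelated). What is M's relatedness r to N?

With two independent routes of shared ancestry, r is the sum of the two contributions.
M and N are related in two ways: half first cousins through their mothers (r = 1/16) and half first cousins through their fathers (r = 1/16).
r = 1/16 + 1/16 = 1/8 = 0.125.

0.125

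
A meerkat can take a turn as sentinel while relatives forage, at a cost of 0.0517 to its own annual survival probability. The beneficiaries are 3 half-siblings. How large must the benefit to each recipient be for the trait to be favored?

r to a half-sibling = 1/4 (half-sibs share one parent — one path of length 2: r = (1/2)^2 = 1/4).
Hamilton's rule with n recipients of equal r: n·r·B > C, so B > C/(n·r) = 0.0517/(3·0.25) = 0.0689.

0.0689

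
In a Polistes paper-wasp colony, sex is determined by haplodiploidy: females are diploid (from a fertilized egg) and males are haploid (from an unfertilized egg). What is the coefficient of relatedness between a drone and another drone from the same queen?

0.5

Haploid brothers each carry a random half of the queen's diploid genome, so on average they share half: r = 1/2.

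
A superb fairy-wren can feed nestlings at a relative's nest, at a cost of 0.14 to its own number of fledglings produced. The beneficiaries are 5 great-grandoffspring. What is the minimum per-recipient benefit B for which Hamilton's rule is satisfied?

0.224

r to a great-grandoffspring = 1/8 (three parent–offspring links: r = (1/2)^3 = 1/8).
Hamilton's rule with n recipients of equal r: n·r·B > C, so B > C/(n·r) = 0.14/(5·0.125) = 0.224.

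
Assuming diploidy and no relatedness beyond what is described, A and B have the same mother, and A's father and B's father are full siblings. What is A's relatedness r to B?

Wright's path rule: contributions from independent ancestry routes add.
A and B are related in two ways: half-sibs through their shared mother (r = 1/4) and first cousins through their fathers (r = 1/8).
r = 1/4 + 1/8 = 3/8 = 0.375.

0.375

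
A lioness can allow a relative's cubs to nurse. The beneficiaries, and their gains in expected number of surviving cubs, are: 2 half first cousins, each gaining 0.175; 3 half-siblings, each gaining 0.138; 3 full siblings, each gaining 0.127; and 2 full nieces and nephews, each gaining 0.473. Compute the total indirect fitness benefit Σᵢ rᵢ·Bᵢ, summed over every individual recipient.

0.552375

r to a half first cousin = 0.0625 (half first cousins share one grandparent — one path of length 4: r = (1/2)^4 = 1/16).
r to a half-sibling = 1/4 (half-sibs share one parent — one path of length 2: r = (1/2)^2 = 1/4).
r to a full sibling = 0.5 (full sibs share both parents — two paths of length 2: r = 2·(1/2)^2 = 1/2).
r to a full niece or nephew = 0.25 (full aunt/uncle↔niece/nephew: two paths of length 3 through the shared grandparent pair: r = 2·(1/2)^3 = 1/4).
Summing one r·B term per recipient: 2·0.0625·0.175 + 3·0.25·0.138 + 3·0.5·0.127 + 2·0.25·0.473 = 0.552375.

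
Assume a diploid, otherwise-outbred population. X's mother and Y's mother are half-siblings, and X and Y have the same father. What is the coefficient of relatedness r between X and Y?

0.3125

With two independent routes of shared ancestry, r is the sum of the two contributions.
X and Y are related in two ways: half first cousins through their mothers (r = 1/16) and half-sibs through their shared father (r = 1/4).
r = 1/16 + 1/4 = 5/16 = 0.3125.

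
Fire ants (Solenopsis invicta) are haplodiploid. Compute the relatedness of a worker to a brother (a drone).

0.25

Her haploid brother carries none of their father's genes and a random half of their mother's genome; that half matches the maternal half of her own genome with probability 1/2: r = 1/2 · 1/2 = 1/4.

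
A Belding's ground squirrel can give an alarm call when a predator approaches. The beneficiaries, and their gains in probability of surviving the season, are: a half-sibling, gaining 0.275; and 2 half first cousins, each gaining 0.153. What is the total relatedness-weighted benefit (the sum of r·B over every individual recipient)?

0.087875

r to a half-sibling = 1/4 (half-sibs share one parent — one path of length 2: r = (1/2)^2 = 1/4).
r to a half first cousin = 0.0625 (half first cousins share one grandparent — one path of length 4: r = (1/2)^4 = 1/16).
Summing one r·B term per recipient: 1·0.25·0.275 + 2·0.0625·0.153 = 0.087875.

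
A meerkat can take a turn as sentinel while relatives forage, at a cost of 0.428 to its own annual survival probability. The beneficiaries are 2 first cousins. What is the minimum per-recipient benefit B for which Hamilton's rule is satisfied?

r to a first cousin = 1/8 (first cousins share one grandparent pair — two paths of length 4: r = 2·(1/2)^4 = 1/8).
Hamilton's rule with n recipients of equal r: n·r·B > C, so B > C/(n·r) = 0.428/(2·0.125) = 1.712.

1.712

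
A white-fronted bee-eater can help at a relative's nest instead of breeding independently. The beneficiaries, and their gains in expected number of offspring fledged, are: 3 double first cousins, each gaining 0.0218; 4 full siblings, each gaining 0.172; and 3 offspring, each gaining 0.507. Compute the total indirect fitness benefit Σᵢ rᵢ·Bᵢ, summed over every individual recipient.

r to a double first cousin = 1/4 (double first cousins share both grandparent pairs — four paths of length 4: r = 4·(1/2)^4 = 1/4).
r to a full sibling = 0.5 (full sibs share both parents — two paths of length 2: r = 2·(1/2)^2 = 1/2).
r to an offspring = 1/2 (one parent–offspring link: r = (1/2)^1 = 1/2).
Summing one r·B term per recipient: 3·0.25·0.0218 + 4·0.5·0.172 + 3·0.5·0.507 = 1.12085.

1.12085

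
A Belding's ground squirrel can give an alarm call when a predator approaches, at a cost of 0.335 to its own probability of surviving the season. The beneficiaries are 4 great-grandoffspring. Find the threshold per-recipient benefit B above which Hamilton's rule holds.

0.67

r to a great-grandoffspring = 1/8 (three parent–offspring links: r = (1/2)^3 = 1/8).
Hamilton's rule with n recipients of equal r: n·r·B > C, so B > C/(n·r) = 0.335/(4·0.125) = 0.67.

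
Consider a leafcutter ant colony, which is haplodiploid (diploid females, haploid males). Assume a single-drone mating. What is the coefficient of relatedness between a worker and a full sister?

0.75

Haplodiploid full sisters inherit their father's entire haploid genome identically (contributing 1/2) and on average half of their mother's contribution (1/2 · 1/2 = 1/4); r = 1/2 + 1/4 = 3/4.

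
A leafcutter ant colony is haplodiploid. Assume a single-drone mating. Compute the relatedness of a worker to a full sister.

0.75

Haplodiploid full sisters inherit their father's entire haploid genome identically (contributing 1/2) and on average half of their mother's contribution (1/2 · 1/2 = 1/4); r = 1/2 + 1/4 = 3/4.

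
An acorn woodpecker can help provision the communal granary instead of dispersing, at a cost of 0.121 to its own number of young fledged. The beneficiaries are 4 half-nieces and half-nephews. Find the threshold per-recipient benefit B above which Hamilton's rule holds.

0.242

r to a half-niece or half-nephew = 0.125 (half-aunt/uncle↔niece/nephew: one path of length 3: r = (1/2)^3 = 1/8).
Hamilton's rule with n recipients of equal r: n·r·B > C, so B > C/(n·r) = 0.121/(4·0.125) = 0.242.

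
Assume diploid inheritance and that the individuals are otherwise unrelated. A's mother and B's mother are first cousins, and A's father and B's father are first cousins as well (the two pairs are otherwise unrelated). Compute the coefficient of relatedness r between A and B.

0.0625

With two independent routes of shared ancestry, r is the sum of the two contributions.
A and B are related in two ways: second cousins through their mothers (r = 1/32) and second cousins through their fathers (r = 1/32).
r = 1/32 + 1/32 = 1/16 = 0.0625.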